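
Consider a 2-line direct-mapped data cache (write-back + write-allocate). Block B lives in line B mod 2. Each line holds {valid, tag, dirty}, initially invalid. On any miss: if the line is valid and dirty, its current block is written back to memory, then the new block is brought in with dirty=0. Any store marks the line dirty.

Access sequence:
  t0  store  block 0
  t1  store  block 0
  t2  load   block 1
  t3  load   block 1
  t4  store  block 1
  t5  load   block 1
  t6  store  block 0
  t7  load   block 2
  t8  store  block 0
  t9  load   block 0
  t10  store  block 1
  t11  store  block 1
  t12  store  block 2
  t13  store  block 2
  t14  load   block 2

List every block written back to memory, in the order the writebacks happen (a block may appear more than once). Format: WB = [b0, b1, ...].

WB = [0, 0]

0: W B0 -> L0 miss  d=D]
1: W B0 -> L0 hit  d=D]
2: R B1 -> L1 miss  d=-]
3: R B1 -> L1 hit  d=-]
4: W B1 -> L1 hit  d=D]
5: R B1 -> L1 hit  d=D]
6: W B0 -> L0 hit  d=D]
7: R B2 -> L0 miss wb->B0  d=-]
8: W B0 -> L0 miss  d=D]
9: R B0 -> L0 hit  d=D]
10: W B1 -> L1 hit  d=D]
11: W B1 -> L1 hit  d=D]
12: W B2 -> L0 miss wb->B0  d=D]
13: W B2 -> L0 hit  d=D]
14: R B2 -> L0 hit  d=D]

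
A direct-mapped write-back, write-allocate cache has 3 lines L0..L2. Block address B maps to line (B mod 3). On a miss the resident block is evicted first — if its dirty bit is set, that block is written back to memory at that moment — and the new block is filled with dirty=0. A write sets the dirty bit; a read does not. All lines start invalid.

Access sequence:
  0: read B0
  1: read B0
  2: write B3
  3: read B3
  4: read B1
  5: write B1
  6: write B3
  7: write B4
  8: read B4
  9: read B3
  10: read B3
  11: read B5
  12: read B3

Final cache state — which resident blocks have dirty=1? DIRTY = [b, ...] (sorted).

DIRTY = [3, 4]

0: R B0 → L0 miss [-]
1: R B0 → L0 hit [-]
2: W B3 → L0 miss [D]
3: R B3 → L0 hit [D]
4: R B1 → L1 miss [-]
5: W B1 → L1 hit [D]
6: W B3 → L0 hit [D]
7: W B4 → L1 miss wb→B1 [D]
8: R B4 → L1 hit [D]
9: R B3 → L0 hit [D]
10: R B3 → L0 hit [D]
11: R B5 → L2 miss [-]
12: R B3 → L0 hit [D]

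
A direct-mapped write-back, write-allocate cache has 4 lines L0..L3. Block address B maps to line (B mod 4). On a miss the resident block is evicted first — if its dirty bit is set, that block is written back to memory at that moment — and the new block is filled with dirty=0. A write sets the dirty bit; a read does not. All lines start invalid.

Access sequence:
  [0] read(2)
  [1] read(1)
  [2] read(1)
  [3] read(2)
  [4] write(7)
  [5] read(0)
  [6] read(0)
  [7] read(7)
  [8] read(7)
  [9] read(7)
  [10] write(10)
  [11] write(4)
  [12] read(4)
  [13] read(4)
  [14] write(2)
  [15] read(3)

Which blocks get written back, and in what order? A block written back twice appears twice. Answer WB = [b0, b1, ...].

0: R B2 → L2 miss [-]
1: R B1 → L1 miss [-]
2: R B1 → L1 hit [-]
3: R B2 → L2 hit [-]
4: W B7 → L3 miss [D]
5: R B0 → L0 miss [-]
6: R B0 → L0 hit [-]
7: R B7 → L3 hit [D]
8: R B7 → L3 hit [D]
9: R B7 → L3 hit [D]
10: W B10 → L2 miss [D]
11: W B4 → L0 miss [D]
12: R B4 → L0 hit [D]
13: R B4 → L0 hit [D]
14: W B2 → L2 miss wb→B10 [D]
15: R B3 → L3 miss wb→B7 [-]

WB = [10, 7]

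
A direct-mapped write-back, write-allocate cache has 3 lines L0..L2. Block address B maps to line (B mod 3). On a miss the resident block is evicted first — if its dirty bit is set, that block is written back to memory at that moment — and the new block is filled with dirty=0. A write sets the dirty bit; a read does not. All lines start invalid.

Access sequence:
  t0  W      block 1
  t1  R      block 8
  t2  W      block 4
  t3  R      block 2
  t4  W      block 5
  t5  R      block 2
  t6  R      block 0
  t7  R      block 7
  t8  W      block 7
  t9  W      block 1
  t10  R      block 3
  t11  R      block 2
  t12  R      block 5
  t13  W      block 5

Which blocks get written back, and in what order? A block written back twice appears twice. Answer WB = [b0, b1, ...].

WB = [1, 5, 4, 7]

0: W B1 → L1 miss [D]
1: R B8 → L2 miss [-]
2: W B4 → L1 miss wb→B1 [D]
3: R B2 → L2 miss [-]
4: W B5 → L2 miss [D]
5: R B2 → L2 miss wb→B5 [-]
6: R B0 → L0 miss [-]
7: R B7 → L1 miss wb→B4 [-]
8: W B7 → L1 hit [D]
9: W B1 → L1 miss wb→B7 [D]
10: R B3 → L0 miss [-]
11: R B2 → L2 hit [-]
12: R B5 → L2 miss [-]
13: W B5 → L2 hit [D]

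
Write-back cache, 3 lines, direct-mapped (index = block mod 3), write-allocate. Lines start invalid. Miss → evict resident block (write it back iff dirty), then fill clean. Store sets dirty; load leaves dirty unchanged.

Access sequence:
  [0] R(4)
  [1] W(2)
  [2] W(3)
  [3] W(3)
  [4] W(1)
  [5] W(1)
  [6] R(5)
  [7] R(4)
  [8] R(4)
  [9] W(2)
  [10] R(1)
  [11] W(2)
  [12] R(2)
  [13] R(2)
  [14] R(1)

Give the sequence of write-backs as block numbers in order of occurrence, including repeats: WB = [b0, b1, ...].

0: R B4 -> L1 miss  d=-]
1: W B2 -> L2 miss  d=D]
2: W B3 -> L0 miss  d=D]
3: W B3 -> L0 hit  d=D]
4: W B1 -> L1 miss  d=D]
5: W B1 -> L1 hit  d=D]
6: R B5 -> L2 miss wb->B2  d=-]
7: R B4 -> L1 miss wb->B1  d=-]
8: R B4 -> L1 hit  d=-]
9: W B2 -> L2 miss  d=D]
10: R B1 -> L1 miss  d=-]
11: W B2 -> L2 hit  d=D]
12: R B2 -> L2 hit  d=D]
13: R B2 -> L2 hit  d=D]
14: R B1 -> L1 hit  d=-]

WB = [2, 1]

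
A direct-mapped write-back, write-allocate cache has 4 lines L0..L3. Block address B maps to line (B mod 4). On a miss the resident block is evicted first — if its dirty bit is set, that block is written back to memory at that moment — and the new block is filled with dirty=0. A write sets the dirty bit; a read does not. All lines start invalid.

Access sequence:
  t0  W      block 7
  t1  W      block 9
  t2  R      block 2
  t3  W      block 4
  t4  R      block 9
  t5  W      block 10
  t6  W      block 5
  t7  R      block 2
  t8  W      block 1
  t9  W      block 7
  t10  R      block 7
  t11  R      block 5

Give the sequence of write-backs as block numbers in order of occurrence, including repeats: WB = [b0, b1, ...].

WB = [9, 10, 5, 1]

0: W B7 -> L3 miss  d=D]
1: W B9 -> L1 miss  d=D]
2: R B2 -> L2 miss  d=-]
3: W B4 -> L0 miss  d=D]
4: R B9 -> L1 hit  d=D]
5: W B10 -> L2 miss  d=D]
6: W B5 -> L1 miss wb->B9  d=D]
7: R B2 -> L2 miss wb->B10  d=-]
8: W B1 -> L1 miss wb->B5  d=D]
9: W B7 -> L3 hit  d=D]
10: R B7 -> L3 hit  d=D]
11: R B5 -> L1 miss wb->B1  d=-]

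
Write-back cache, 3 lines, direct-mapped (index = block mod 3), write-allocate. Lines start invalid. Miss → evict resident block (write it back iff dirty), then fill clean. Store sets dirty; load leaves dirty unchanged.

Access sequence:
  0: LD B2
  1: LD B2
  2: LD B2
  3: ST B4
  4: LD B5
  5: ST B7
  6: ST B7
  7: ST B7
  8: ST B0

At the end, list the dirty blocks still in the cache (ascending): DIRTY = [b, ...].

DIRTY = [0, 7]

  0 | R B2 → L2 miss [-]
  1 | R B2 → L2 hit [-]
  2 | R B2 → L2 hit [-]
  3 | W B4 → L1 miss [D]
  4 | R B5 → L2 miss [-]
  5 | W B7 → L1 miss wb→B4 [D]
  6 | W B7 → L1 hit [D]
  7 | W B7 → L1 hit [D]
  8 | W B0 → L0 miss [D]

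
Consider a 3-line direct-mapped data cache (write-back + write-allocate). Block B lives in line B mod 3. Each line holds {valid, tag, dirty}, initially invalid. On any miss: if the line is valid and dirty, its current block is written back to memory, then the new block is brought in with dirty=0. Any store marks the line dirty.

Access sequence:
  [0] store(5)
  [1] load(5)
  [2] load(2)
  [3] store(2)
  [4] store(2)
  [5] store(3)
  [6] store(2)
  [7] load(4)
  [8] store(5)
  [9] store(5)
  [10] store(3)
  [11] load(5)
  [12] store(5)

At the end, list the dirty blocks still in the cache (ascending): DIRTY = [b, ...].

DIRTY = [3, 5]

0: W B5 → L2 miss [D]
1: R B5 → L2 hit [D]
2: R B2 → L2 miss wb→B5 [-]
3: W B2 → L2 hit [D]
4: W B2 → L2 hit [D]
5: W B3 → L0 miss [D]
6: W B2 → L2 hit [D]
7: R B4 → L1 miss [-]
8: W B5 → L2 miss wb→B2 [D]
9: W B5 → L2 hit [D]
10: W B3 → L0 hit [D]
11: R B5 → L2 hit [D]
12: W B5 → L2 hit [D]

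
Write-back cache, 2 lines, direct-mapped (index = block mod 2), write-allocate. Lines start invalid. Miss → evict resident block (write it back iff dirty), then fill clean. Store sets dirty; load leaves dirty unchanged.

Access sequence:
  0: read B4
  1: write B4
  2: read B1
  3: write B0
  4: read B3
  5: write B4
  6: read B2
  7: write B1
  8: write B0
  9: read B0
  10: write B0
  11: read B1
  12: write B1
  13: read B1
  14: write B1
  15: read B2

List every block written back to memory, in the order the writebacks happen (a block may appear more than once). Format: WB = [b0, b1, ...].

  0 | R B4 → L0 miss [-]
  1 | W B4 → L0 hit [D]
  2 | R B1 → L1 miss [-]
  3 | W B0 → L0 miss wb→B4 [D]
  4 | R B3 → L1 miss [-]
  5 | W B4 → L0 miss wb→B0 [D]
  6 | R B2 → L0 miss wb→B4 [-]
  7 | W B1 → L1 miss [D]
  8 | W B0 → L0 miss [D]
  9 | R B0 → L0 hit [D]
  10 | W B0 → L0 hit [D]
  11 | R B1 → L1 hit [D]
  12 | W B1 → L1 hit [D]
  13 | R B1 → L1 hit [D]
  14 | W B1 → L1 hit [D]
  15 | R B2 → L0 miss wb→B0 [-]

WB = [4, 0, 4, 0]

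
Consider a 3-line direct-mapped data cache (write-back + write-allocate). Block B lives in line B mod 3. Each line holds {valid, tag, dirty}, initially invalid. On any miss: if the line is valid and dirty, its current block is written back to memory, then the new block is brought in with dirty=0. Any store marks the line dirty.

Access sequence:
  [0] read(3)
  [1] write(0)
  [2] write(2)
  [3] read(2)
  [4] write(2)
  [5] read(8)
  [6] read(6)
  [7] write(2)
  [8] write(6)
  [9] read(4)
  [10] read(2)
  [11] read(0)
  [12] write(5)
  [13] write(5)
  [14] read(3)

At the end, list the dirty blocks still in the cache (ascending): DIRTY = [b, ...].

DIRTY = [5]

  0 | R B3 → L0 miss [-]
  1 | W B0 → L0 miss [D]
  2 | W B2 → L2 miss [D]
  3 | R B2 → L2 hit [D]
  4 | W B2 → L2 hit [D]
  5 | R B8 → L2 miss wb→B2 [-]
  6 | R B6 → L0 miss wb→B0 [-]
  7 | W B2 → L2 miss [D]
  8 | W B6 → L0 hit [D]
  9 | R B4 → L1 miss [-]
  10 | R B2 → L2 hit [D]
  11 | R B0 → L0 miss wb→B6 [-]
  12 | W B5 → L2 miss wb→B2 [D]
  13 | W B5 → L2 hit [D]
  14 | R B3 → L0 miss [-]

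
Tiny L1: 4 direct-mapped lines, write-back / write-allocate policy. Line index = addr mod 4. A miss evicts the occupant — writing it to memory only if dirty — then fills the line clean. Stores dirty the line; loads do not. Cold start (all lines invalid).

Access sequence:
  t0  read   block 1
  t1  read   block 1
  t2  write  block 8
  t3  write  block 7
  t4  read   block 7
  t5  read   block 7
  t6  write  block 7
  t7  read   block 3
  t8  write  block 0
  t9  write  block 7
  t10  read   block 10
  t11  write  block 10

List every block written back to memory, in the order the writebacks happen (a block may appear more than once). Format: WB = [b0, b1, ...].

WB = [7, 8]

  0 | R B1 → L1 miss [-]
  1 | R B1 → L1 hit [-]
  2 | W B8 → L0 miss [D]
  3 | W B7 → L3 miss [D]
  4 | R B7 → L3 hit [D]
  5 | R B7 → L3 hit [D]
  6 | W B7 → L3 hit [D]
  7 | R B3 → L3 miss wb→B7 [-]
  8 | W B0 → L0 miss wb→B8 [D]
  9 | W B7 → L3 miss [D]
  10 | R B10 → L2 miss [-]
  11 | W B10 → L2 hit [D]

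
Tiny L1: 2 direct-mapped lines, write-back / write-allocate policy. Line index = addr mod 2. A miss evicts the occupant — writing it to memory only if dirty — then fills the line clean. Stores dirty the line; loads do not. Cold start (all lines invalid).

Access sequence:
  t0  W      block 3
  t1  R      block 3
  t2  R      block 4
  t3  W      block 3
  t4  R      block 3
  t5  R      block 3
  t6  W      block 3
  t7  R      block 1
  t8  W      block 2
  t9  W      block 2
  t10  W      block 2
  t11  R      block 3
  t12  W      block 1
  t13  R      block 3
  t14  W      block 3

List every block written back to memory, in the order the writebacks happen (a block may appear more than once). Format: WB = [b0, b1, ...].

WB = [3, 1]

  0 | W B3 → L1 miss [D]
  1 | R B3 → L1 hit [D]
  2 | R B4 → L0 miss [-]
  3 | W B3 → L1 hit [D]
  4 | R B3 → L1 hit [D]
  5 | R B3 → L1 hit [D]
  6 | W B3 → L1 hit [D]
  7 | R B1 → L1 miss wb→B3 [-]
  8 | W B2 → L0 miss [D]
  9 | W B2 → L0 hit [D]
  10 | W B2 → L0 hit [D]
  11 | R B3 → L1 miss [-]
  12 | W B1 → L1 miss [D]
  13 | R B3 → L1 miss wb→B1 [-]
  14 | W B3 → L1 hit [D]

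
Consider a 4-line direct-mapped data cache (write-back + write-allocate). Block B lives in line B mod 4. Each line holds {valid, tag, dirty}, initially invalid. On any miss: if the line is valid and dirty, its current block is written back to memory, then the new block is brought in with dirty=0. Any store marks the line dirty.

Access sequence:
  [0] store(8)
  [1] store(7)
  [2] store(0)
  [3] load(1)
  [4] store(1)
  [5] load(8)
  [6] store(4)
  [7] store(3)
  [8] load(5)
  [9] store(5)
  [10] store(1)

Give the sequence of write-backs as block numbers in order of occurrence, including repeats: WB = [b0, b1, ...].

WB = [8, 0, 7, 1, 5]

0: W B8 -> L0 miss  d=D]
1: W B7 -> L3 miss  d=D]
2: W B0 -> L0 miss wb->B8  d=D]
3: R B1 -> L1 miss  d=-]
4: W B1 -> L1 hit  d=D]
5: R B8 -> L0 miss wb->B0  d=-]
6: W B4 -> L0 miss  d=D]
7: W B3 -> L3 miss wb->B7  d=D]
8: R B5 -> L1 miss wb->B1  d=-]
9: W B5 -> L1 hit  d=D]
10: W B1 -> L1 miss wb->B5  d=D]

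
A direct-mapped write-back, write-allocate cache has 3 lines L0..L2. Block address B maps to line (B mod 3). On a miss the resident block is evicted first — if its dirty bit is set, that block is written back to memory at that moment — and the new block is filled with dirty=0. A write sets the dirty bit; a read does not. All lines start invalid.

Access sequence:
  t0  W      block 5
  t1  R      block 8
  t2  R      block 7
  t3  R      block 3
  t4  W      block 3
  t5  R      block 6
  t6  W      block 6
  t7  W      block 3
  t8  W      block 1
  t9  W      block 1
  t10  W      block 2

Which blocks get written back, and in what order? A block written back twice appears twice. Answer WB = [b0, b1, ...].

  0 | W B5 → L2 miss [D]
  1 | R B8 → L2 miss wb→B5 [-]
  2 | R B7 → L1 miss [-]
  3 | R B3 → L0 miss [-]
  4 | W B3 → L0 hit [D]
  5 | R B6 → L0 miss wb→B3 [-]
  6 | W B6 → L0 hit [D]
  7 | W B3 → L0 miss wb→B6 [D]
  8 | W B1 → L1 miss [D]
  9 | W B1 → L1 hit [D]
  10 | W B2 → L2 miss [D]

WB = [5, 3, 6]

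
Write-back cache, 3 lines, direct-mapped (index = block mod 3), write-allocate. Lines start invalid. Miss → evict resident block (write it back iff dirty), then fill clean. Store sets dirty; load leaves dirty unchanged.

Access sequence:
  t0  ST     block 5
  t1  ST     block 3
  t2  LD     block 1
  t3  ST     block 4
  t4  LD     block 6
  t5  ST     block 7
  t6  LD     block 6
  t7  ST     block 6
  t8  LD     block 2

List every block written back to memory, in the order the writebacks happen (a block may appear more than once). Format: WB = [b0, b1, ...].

WB = [3, 4, 5]

0: W B5 -> L2 miss  d=D]
1: W B3 -> L0 miss  d=D]
2: R B1 -> L1 miss  d=-]
3: W B4 -> L1 miss  d=D]
4: R B6 -> L0 miss wb->B3  d=-]
5: W B7 -> L1 miss wb->B4  d=D]
6: R B6 -> L0 hit  d=-]
7: W B6 -> L0 hit  d=D]
8: R B2 -> L2 miss wb->B5  d=-]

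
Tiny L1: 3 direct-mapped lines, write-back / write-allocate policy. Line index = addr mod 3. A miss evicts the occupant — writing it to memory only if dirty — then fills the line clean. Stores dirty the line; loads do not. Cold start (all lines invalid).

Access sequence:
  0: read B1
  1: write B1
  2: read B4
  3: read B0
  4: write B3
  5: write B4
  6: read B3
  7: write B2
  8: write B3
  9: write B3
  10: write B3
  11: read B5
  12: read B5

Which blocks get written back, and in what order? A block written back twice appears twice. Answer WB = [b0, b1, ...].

WB = [1, 2]

0: R B1 -> L1 miss  d=-]
1: W B1 -> L1 hit  d=D]
2: R B4 -> L1 miss wb->B1  d=-]
3: R B0 -> L0 miss  d=-]
4: W B3 -> L0 miss  d=D]
5: W B4 -> L1 hit  d=D]
6: R B3 -> L0 hit  d=D]
7: W B2 -> L2 miss  d=D]
8: W B3 -> L0 hit  d=D]
9: W B3 -> L0 hit  d=D]
10: W B3 -> L0 hit  d=D]
11: R B5 -> L2 miss wb->B2  d=-]
12: R B5 -> L2 hit  d=-]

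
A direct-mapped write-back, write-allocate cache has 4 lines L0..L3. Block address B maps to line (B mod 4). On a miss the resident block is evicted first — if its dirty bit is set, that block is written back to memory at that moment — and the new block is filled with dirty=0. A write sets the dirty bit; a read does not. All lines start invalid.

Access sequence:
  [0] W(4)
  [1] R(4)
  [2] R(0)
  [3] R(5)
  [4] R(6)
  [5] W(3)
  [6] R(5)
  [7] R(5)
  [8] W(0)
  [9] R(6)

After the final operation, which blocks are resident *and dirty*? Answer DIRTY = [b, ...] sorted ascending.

0: W B4 → L0 miss [D]
1: R B4 → L0 hit [D]
2: R B0 → L0 miss wb→B4 [-]
3: R B5 → L1 miss [-]
4: R B6 → L2 miss [-]
5: W B3 → L3 miss [D]
6: R B5 → L1 hit [-]
7: R B5 → L1 hit [-]
8: W B0 → L0 hit [D]
9: R B6 → L2 hit [-]

DIRTY = [0, 3]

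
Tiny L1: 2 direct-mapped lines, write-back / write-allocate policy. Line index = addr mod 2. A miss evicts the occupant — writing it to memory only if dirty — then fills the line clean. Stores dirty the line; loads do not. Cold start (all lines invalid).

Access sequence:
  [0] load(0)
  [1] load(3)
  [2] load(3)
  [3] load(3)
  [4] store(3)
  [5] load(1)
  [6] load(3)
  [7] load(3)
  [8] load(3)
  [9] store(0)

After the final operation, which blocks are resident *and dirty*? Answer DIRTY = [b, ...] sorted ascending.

DIRTY = [0]

0: R B0 → L0 miss [-]
1: R B3 → L1 miss [-]
2: R B3 → L1 hit [-]
3: R B3 → L1 hit [-]
4: W B3 → L1 hit [D]
5: R B1 → L1 miss wb→B3 [-]
6: R B3 → L1 miss [-]
7: R B3 → L1 hit [-]
8: R B3 → L1 hit [-]
9: W B0 → L0 hit [D]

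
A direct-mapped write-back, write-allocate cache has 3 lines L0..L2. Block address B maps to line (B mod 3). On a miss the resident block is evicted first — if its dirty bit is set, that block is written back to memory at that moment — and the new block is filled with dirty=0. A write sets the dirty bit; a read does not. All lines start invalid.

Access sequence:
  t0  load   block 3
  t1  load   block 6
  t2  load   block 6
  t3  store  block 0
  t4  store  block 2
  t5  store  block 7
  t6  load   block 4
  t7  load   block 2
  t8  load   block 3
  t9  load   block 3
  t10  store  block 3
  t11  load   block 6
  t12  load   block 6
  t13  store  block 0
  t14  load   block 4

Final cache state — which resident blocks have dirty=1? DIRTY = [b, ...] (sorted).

DIRTY = [0, 2]

0: R B3 -> L0 miss  d=-]
1: R B6 -> L0 miss  d=-]
2: R B6 -> L0 hit  d=-]
3: W B0 -> L0 miss  d=D]
4: W B2 -> L2 miss  d=D]
5: W B7 -> L1 miss  d=D]
6: R B4 -> L1 miss wb->B7  d=-]
7: R B2 -> L2 hit  d=D]
8: R B3 -> L0 miss wb->B0  d=-]
9: R B3 -> L0 hit  d=-]
10: W B3 -> L0 hit  d=D]
11: R B6 -> L0 miss wb->B3  d=-]
12: R B6 -> L0 hit  d=-]
13: W B0 -> L0 miss  d=D]
14: R B4 -> L1 hit  d=-]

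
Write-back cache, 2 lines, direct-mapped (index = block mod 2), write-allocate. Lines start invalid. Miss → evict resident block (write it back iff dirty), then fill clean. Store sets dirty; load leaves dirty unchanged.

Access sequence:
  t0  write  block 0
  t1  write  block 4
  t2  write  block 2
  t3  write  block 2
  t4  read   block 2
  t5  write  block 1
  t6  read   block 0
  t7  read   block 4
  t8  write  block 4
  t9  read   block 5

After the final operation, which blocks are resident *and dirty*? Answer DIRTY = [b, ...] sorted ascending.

DIRTY = [4]

0: W B0 -> L0 miss  d=D]
1: W B4 -> L0 miss wb->B0  d=D]
2: W B2 -> L0 miss wb->B4  d=D]
3: W B2 -> L0 hit  d=D]
4: R B2 -> L0 hit  d=D]
5: W B1 -> L1 miss  d=D]
6: R B0 -> L0 miss wb->B2  d=-]
7: R B4 -> L0 miss  d=-]
8: W B4 -> L0 hit  d=D]
9: R B5 -> L1 miss wb->B1  d=-]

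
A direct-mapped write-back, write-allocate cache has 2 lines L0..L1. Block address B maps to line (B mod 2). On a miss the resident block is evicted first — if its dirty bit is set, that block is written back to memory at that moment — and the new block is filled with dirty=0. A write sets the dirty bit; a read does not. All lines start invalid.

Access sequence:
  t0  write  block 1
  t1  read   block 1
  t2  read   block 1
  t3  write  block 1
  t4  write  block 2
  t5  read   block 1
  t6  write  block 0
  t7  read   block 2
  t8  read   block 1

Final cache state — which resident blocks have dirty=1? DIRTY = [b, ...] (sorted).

  0 | W B1 → L1 miss [D]
  1 | R B1 → L1 hit [D]
  2 | R B1 → L1 hit [D]
  3 | W B1 → L1 hit [D]
  4 | W B2 → L0 miss [D]
  5 | R B1 → L1 hit [D]
  6 | W B0 → L0 miss wb→B2 [D]
  7 | R B2 → L0 miss wb→B0 [-]
  8 | R B1 → L1 hit [D]

DIRTY = [1]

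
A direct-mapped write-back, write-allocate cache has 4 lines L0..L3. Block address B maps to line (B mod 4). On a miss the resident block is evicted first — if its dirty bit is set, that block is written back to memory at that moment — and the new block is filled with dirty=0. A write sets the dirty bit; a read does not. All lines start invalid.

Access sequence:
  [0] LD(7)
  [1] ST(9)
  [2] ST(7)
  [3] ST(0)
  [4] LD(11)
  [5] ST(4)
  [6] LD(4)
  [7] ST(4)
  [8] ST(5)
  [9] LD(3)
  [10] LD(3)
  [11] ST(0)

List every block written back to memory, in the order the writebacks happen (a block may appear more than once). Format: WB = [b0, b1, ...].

WB = [7, 0, 9, 4]

0: R B7 → L3 miss [-]
1: W B9 → L1 miss [D]
2: W B7 → L3 hit [D]
3: W B0 → L0 miss [D]
4: R B11 → L3 miss wb→B7 [-]
5: W B4 → L0 miss wb→B0 [D]
6: R B4 → L0 hit [D]
7: W B4 → L0 hit [D]
8: W B5 → L1 miss wb→B9 [D]
9: R B3 → L3 miss [-]
10: R B3 → L3 hit [-]
11: W B0 → L0 miss wb→B4 [D]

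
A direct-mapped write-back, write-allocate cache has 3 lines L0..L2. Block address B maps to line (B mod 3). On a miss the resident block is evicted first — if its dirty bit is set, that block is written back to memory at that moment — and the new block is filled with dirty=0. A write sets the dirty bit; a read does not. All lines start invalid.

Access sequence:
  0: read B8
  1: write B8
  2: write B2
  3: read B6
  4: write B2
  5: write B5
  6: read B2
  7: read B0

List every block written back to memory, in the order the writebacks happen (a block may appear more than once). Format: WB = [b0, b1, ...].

WB = [8, 2, 5]

0: R B8 -> L2 miss  d=-]
1: W B8 -> L2 hit  d=D]
2: W B2 -> L2 miss wb->B8  d=D]
3: R B6 -> L0 miss  d=-]
4: W B2 -> L2 hit  d=D]
5: W B5 -> L2 miss wb->B2  d=D]
6: R B2 -> L2 miss wb->B5  d=-]
7: R B0 -> L0 miss  d=-]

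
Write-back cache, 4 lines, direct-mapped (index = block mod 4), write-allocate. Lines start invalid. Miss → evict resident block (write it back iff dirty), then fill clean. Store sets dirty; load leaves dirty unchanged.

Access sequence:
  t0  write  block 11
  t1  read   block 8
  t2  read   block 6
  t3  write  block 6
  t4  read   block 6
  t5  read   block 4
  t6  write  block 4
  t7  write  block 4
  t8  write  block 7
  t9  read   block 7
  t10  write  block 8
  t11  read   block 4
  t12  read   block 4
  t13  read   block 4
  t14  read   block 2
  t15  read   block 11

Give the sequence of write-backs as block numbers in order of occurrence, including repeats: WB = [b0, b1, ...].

WB = [11, 4, 8, 6, 7]

0: W B11 -> L3 miss  d=D]
1: R B8 -> L0 miss  d=-]
2: R B6 -> L2 miss  d=-]
3: W B6 -> L2 hit  d=D]
4: R B6 -> L2 hit  d=D]
5: R B4 -> L0 miss  d=-]
6: W B4 -> L0 hit  d=D]
7: W B4 -> L0 hit  d=D]
8: W B7 -> L3 miss wb->B11  d=D]
9: R B7 -> L3 hit  d=D]
10: W B8 -> L0 miss wb->B4  d=D]
11: R B4 -> L0 miss wb->B8  d=-]
12: R B4 -> L0 hit  d=-]
13: R B4 -> L0 hit  d=-]
14: R B2 -> L2 miss wb->B6  d=-]
15: R B11 -> L3 miss wb->B7  d=-]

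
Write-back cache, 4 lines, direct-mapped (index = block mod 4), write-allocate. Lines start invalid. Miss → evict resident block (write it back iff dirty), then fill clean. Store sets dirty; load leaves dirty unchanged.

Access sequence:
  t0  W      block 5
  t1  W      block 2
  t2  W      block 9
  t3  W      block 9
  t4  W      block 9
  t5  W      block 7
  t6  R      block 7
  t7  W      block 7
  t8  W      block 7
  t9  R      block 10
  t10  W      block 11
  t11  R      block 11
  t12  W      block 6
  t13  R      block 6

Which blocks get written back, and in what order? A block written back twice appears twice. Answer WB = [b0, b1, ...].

0: W B5 -> L1 miss  d=D]
1: W B2 -> L2 miss  d=D]
2: W B9 -> L1 miss wb->B5  d=D]
3: W B9 -> L1 hit  d=D]
4: W B9 -> L1 hit  d=D]
5: W B7 -> L3 miss  d=D]
6: R B7 -> L3 hit  d=D]
7: W B7 -> L3 hit  d=D]
8: W B7 -> L3 hit  d=D]
9: R B10 -> L2 miss wb->B2  d=-]
10: W B11 -> L3 miss wb->B7  d=D]
11: R B11 -> L3 hit  d=D]
12: W B6 -> L2 miss  d=D]
13: R B6 -> L2 hit  d=D]

WB = [5, 2, 7]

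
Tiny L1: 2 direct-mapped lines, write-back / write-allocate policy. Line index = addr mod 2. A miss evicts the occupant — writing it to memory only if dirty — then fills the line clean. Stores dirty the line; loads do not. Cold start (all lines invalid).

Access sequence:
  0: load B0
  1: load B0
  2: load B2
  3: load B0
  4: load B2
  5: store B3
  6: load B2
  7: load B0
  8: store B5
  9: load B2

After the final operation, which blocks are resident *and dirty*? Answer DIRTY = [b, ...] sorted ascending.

DIRTY = [5]

0: R B0 -> L0 miss  d=-]
1: R B0 -> L0 hit  d=-]
2: R B2 -> L0 miss  d=-]
3: R B0 -> L0 miss  d=-]
4: R B2 -> L0 miss  d=-]
5: W B3 -> L1 miss  d=D]
6: R B2 -> L0 hit  d=-]
7: R B0 -> L0 miss  d=-]
8: W B5 -> L1 miss wb->B3  d=D]
9: R B2 -> L0 miss  d=-]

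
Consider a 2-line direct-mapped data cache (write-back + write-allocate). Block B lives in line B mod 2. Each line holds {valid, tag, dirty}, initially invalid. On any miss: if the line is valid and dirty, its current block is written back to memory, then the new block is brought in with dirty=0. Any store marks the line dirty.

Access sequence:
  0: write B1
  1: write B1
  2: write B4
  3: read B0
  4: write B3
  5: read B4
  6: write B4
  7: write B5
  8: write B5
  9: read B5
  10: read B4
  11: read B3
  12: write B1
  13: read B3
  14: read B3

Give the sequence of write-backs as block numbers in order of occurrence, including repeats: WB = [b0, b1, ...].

WB = [4, 1, 3, 5, 1]

0: W B1 -> L1 miss  d=D]
1: W B1 -> L1 hit  d=D]
2: W B4 -> L0 miss  d=D]
3: R B0 -> L0 miss wb->B4  d=-]
4: W B3 -> L1 miss wb->B1  d=D]
5: R B4 -> L0 miss  d=-]
6: W B4 -> L0 hit  d=D]
7: W B5 -> L1 miss wb->B3  d=D]
8: W B5 -> L1 hit  d=D]
9: R B5 -> L1 hit  d=D]
10: R B4 -> L0 hit  d=D]
11: R B3 -> L1 miss wb->B5  d=-]
12: W B1 -> L1 miss  d=D]
13: R B3 -> L1 miss wb->B1  d=-]
14: R B3 -> L1 hit  d=-]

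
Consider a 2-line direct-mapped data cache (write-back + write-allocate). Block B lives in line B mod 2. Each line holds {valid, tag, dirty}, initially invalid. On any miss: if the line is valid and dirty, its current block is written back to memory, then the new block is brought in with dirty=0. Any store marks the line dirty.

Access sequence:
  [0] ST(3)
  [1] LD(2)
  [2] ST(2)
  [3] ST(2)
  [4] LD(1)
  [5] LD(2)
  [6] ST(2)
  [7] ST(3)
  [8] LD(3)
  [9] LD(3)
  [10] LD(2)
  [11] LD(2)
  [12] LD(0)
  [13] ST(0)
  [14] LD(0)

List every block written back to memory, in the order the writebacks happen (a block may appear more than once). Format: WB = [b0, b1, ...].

WB = [3, 2]

0: W B3 -> L1 miss  d=D]
1: R B2 -> L0 miss  d=-]
2: W B2 -> L0 hit  d=D]
3: W B2 -> L0 hit  d=D]
4: R B1 -> L1 miss wb->B3  d=-]
5: R B2 -> L0 hit  d=D]
6: W B2 -> L0 hit  d=D]
7: W B3 -> L1 miss  d=D]
8: R B3 -> L1 hit  d=D]
9: R B3 -> L1 hit  d=D]
10: R B2 -> L0 hit  d=D]
11: R B2 -> L0 hit  d=D]
12: R B0 -> L0 miss wb->B2  d=-]
13: W B0 -> L0 hit  d=D]
14: R B0 -> L0 hit  d=D]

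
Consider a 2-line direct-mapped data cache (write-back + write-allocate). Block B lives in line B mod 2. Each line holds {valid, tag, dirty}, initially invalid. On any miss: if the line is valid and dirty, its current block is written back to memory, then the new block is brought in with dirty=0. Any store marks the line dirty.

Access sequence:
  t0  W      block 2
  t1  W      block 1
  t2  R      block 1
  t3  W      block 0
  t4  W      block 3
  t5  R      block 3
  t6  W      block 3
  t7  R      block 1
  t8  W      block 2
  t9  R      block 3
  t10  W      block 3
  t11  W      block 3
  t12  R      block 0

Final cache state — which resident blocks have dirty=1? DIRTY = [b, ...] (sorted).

DIRTY = [3]

0: W B2 → L0 miss [D]
1: W B1 → L1 miss [D]
2: R B1 → L1 hit [D]
3: W B0 → L0 miss wb→B2 [D]
4: W B3 → L1 miss wb→B1 [D]
5: R B3 → L1 hit [D]
6: W B3 → L1 hit [D]
7: R B1 → L1 miss wb→B3 [-]
8: W B2 → L0 miss wb→B0 [D]
9: R B3 → L1 miss [-]
10: W B3 → L1 hit [D]
11: W B3 → L1 hit [D]
12: R B0 → L0 miss wb→B2 [-]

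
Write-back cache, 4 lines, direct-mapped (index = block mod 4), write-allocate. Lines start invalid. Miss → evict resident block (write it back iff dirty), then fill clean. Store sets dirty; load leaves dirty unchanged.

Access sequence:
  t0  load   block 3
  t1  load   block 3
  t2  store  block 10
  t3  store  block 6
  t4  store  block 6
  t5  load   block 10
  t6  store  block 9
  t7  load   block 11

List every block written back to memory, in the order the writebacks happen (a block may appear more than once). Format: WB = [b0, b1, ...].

0: R B3 → L3 miss [-]
1: R B3 → L3 hit [-]
2: W B10 → L2 miss [D]
3: W B6 → L2 miss wb→B10 [D]
4: W B6 → L2 hit [D]
5: R B10 → L2 miss wb→B6 [-]
6: W B9 → L1 miss [D]
7: R B11 → L3 miss [-]

WB = [10, 6]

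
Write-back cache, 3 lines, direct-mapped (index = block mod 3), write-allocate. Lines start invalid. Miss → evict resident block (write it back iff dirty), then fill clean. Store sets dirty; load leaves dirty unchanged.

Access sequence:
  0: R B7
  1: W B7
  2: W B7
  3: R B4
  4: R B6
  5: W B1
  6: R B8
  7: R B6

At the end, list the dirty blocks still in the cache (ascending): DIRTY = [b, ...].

0: R B7 -> L1 miss  d=-]
1: W B7 -> L1 hit  d=D]
2: W B7 -> L1 hit  d=D]
3: R B4 -> L1 miss wb->B7  d=-]
4: R B6 -> L0 miss  d=-]
5: W B1 -> L1 miss  d=D]
6: R B8 -> L2 miss  d=-]
7: R B6 -> L0 hit  d=-]

DIRTY = [1]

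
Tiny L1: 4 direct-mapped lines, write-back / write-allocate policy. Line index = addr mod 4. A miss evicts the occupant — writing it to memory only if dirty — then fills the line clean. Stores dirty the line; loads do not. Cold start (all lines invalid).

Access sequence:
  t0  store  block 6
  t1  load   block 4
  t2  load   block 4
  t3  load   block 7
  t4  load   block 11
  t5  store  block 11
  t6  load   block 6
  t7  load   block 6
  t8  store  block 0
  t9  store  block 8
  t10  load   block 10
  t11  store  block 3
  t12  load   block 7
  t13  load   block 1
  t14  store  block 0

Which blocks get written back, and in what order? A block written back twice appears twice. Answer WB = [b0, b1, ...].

0: W B6 -> L2 miss  d=D]
1: R B4 -> L0 miss  d=-]
2: R B4 -> L0 hit  d=-]
3: R B7 -> L3 miss  d=-]
4: R B11 -> L3 miss  d=-]
5: W B11 -> L3 hit  d=D]
6: R B6 -> L2 hit  d=D]
7: R B6 -> L2 hit  d=D]
8: W B0 -> L0 miss  d=D]
9: W B8 -> L0 miss wb->B0  d=D]
10: R B10 -> L2 miss wb->B6  d=-]
11: W B3 -> L3 miss wb->B11  d=D]
12: R B7 -> L3 miss wb->B3  d=-]
13: R B1 -> L1 miss  d=-]
14: W B0 -> L0 miss wb->B8  d=D]

WB = [0, 6, 11, 3, 8]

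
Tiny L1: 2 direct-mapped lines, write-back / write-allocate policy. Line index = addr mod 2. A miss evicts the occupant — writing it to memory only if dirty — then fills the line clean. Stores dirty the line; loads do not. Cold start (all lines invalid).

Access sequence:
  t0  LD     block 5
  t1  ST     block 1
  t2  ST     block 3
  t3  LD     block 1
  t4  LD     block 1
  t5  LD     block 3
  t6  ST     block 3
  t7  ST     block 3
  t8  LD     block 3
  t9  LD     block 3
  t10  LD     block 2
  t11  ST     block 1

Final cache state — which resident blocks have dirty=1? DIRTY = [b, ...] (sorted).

  0 | R B5 → L1 miss [-]
  1 | W B1 → L1 miss [D]
  2 | W B3 → L1 miss wb→B1 [D]
  3 | R B1 → L1 miss wb→B3 [-]
  4 | R B1 → L1 hit [-]
  5 | R B3 → L1 miss [-]
  6 | W B3 → L1 hit [D]
  7 | W B3 → L1 hit [D]
  8 | R B3 → L1 hit [D]
  9 | R B3 → L1 hit [D]
  10 | R B2 → L0 miss [-]
  11 | W B1 → L1 miss wb→B3 [D]

DIRTY = [1]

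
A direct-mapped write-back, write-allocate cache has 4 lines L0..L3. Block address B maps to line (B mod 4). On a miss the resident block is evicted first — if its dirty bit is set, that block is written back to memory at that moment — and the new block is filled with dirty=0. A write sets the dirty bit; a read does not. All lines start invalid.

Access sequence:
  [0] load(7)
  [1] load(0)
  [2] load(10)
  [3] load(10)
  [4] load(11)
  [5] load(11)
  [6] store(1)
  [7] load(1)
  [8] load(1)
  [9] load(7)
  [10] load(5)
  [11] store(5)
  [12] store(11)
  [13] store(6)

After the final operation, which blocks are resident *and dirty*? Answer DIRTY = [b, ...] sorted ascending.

DIRTY = [5, 6, 11]

0: R B7 → L3 miss [-]
1: R B0 → L0 miss [-]
2: R B10 → L2 miss [-]
3: R B10 → L2 hit [-]
4: R B11 → L3 miss [-]
5: R B11 → L3 hit [-]
6: W B1 → L1 miss [D]
7: R B1 → L1 hit [D]
8: R B1 → L1 hit [D]
9: R B7 → L3 miss [-]
10: R B5 → L1 miss wb→B1 [-]
11: W B5 → L1 hit [D]
12: W B11 → L3 miss [D]
13: W B6 → L2 miss [D]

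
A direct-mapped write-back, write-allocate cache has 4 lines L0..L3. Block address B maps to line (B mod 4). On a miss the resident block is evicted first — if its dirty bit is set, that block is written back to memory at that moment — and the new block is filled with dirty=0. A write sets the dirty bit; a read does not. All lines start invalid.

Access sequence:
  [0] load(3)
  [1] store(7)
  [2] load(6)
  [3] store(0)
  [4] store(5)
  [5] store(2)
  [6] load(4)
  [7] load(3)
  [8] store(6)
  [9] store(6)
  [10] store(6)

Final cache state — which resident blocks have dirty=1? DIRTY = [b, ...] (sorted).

DIRTY = [5, 6]

0: R B3 → L3 miss [-]
1: W B7 → L3 miss [D]
2: R B6 → L2 miss [-]
3: W B0 → L0 miss [D]
4: W B5 → L1 miss [D]
5: W B2 → L2 miss [D]
6: R B4 → L0 miss wb→B0 [-]
7: R B3 → L3 miss wb→B7 [-]
8: W B6 → L2 miss wb→B2 [D]
9: W B6 → L2 hit [D]
10: W B6 → L2 hit [D]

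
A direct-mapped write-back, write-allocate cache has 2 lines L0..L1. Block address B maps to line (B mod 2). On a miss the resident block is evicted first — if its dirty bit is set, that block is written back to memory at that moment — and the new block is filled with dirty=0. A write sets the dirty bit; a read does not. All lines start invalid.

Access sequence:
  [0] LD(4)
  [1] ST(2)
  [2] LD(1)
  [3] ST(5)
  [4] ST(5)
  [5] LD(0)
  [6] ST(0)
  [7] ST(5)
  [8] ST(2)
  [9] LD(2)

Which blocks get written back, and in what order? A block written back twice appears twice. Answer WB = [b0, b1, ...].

  0 | R B4 → L0 miss [-]
  1 | W B2 → L0 miss [D]
  2 | R B1 → L1 miss [-]
  3 | W B5 → L1 miss [D]
  4 | W B5 → L1 hit [D]
  5 | R B0 → L0 miss wb→B2 [-]
  6 | W B0 → L0 hit [D]
  7 | W B5 → L1 hit [D]
  8 | W B2 → L0 miss wb→B0 [D]
  9 | R B2 → L0 hit [D]

WB = [2, 0]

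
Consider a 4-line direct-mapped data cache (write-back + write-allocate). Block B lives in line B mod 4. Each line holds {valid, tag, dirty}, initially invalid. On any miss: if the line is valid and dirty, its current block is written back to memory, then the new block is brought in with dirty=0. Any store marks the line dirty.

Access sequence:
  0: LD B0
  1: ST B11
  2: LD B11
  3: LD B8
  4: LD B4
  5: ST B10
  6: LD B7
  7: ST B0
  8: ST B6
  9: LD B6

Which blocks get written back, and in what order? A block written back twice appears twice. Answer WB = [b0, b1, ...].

0: R B0 → L0 miss [-]
1: W B11 → L3 miss [D]
2: R B11 → L3 hit [D]
3: R B8 → L0 miss [-]
4: R B4 → L0 miss [-]
5: W B10 → L2 miss [D]
6: R B7 → L3 miss wb→B11 [-]
7: W B0 → L0 miss [D]
8: W B6 → L2 miss wb→B10 [D]
9: R B6 → L2 hit [D]

WB = [11, 10]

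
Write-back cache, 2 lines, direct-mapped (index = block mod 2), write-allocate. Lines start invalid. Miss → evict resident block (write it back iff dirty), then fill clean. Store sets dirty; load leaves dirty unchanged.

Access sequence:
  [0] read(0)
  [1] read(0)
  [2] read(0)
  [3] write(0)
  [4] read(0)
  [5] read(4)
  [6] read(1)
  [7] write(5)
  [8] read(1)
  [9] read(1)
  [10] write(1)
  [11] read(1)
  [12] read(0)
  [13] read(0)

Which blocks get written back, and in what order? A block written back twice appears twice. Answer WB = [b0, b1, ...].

0: R B0 -> L0 miss  d=-]
1: R B0 -> L0 hit  d=-]
2: R B0 -> L0 hit  d=-]
3: W B0 -> L0 hit  d=D]
4: R B0 -> L0 hit  d=D]
5: R B4 -> L0 miss wb->B0  d=-]
6: R B1 -> L1 miss  d=-]
7: W B5 -> L1 miss  d=D]
8: R B1 -> L1 miss wb->B5  d=-]
9: R B1 -> L1 hit  d=-]
10: W B1 -> L1 hit  d=D]
11: R B1 -> L1 hit  d=D]
12: R B0 -> L0 miss  d=-]
13: R B0 -> L0 hit  d=-]

WB = [0, 5]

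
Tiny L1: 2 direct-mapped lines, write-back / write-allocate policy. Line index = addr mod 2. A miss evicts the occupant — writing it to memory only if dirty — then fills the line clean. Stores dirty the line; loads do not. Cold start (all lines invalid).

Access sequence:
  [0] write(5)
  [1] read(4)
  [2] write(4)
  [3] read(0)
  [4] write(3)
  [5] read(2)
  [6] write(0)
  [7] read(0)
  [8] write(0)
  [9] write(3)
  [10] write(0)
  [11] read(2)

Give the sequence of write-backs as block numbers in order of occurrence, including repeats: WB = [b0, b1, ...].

WB = [4, 5, 0]

  0 | W B5 → L1 miss [D]
  1 | R B4 → L0 miss [-]
  2 | W B4 → L0 hit [D]
  3 | R B0 → L0 miss wb→B4 [-]
  4 | W B3 → L1 miss wb→B5 [D]
  5 | R B2 → L0 miss [-]
  6 | W B0 → L0 miss [D]
  7 | R B0 → L0 hit [D]
  8 | W B0 → L0 hit [D]
  9 | W B3 → L1 hit [D]
  10 | W B0 → L0 hit [D]
  11 | R B2 → L0 miss wb→B0 [-]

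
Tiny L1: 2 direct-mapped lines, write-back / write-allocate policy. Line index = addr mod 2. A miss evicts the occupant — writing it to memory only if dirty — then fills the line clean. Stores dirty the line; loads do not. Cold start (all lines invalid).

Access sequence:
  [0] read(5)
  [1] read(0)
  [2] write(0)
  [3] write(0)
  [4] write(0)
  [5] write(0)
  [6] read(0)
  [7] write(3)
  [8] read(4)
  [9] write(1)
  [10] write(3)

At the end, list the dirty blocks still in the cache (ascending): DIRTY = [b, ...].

0: R B5 → L1 miss [-]
1: R B0 → L0 miss [-]
2: W B0 → L0 hit [D]
3: W B0 → L0 hit [D]
4: W B0 → L0 hit [D]
5: W B0 → L0 hit [D]
6: R B0 → L0 hit [D]
7: W B3 → L1 miss [D]
8: R B4 → L0 miss wb→B0 [-]
9: W B1 → L1 miss wb→B3 [D]
10: W B3 → L1 miss wb→B1 [D]

DIRTY = [3]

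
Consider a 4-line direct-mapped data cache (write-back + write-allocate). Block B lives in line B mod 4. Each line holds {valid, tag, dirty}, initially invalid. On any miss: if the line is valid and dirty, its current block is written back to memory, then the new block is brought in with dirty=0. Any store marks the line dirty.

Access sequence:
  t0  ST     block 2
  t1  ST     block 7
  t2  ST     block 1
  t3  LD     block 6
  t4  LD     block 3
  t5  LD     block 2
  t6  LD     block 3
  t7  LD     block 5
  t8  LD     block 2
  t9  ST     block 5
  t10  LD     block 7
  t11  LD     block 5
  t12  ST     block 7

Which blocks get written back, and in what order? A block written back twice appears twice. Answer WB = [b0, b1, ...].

  0 | W B2 → L2 miss [D]
  1 | W B7 → L3 miss [D]
  2 | W B1 → L1 miss [D]
  3 | R B6 → L2 miss wb→B2 [-]
  4 | R B3 → L3 miss wb→B7 [-]
  5 | R B2 → L2 miss [-]
  6 | R B3 → L3 hit [-]
  7 | R B5 → L1 miss wb→B1 [-]
  8 | R B2 → L2 hit [-]
  9 | W B5 → L1 hit [D]
  10 | R B7 → L3 miss [-]
  11 | R B5 → L1 hit [D]
  12 | W B7 → L3 hit [D]

WB = [2, 7, 1]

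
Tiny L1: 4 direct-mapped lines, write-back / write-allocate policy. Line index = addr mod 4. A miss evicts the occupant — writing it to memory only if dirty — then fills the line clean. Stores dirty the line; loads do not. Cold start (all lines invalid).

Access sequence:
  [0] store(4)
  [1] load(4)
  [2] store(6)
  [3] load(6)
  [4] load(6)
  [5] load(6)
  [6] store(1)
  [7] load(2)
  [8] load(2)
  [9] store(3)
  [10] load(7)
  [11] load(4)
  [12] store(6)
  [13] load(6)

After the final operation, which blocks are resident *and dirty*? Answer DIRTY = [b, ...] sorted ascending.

DIRTY = [1, 4, 6]

  0 | W B4 → L0 miss [D]
  1 | R B4 → L0 hit [D]
  2 | W B6 → L2 miss [D]
  3 | R B6 → L2 hit [D]
  4 | R B6 → L2 hit [D]
  5 | R B6 → L2 hit [D]
  6 | W B1 → L1 miss [D]
  7 | R B2 → L2 miss wb→B6 [-]
  8 | R B2 → L2 hit [-]
  9 | W B3 → L3 miss [D]
  10 | R B7 → L3 miss wb→B3 [-]
  11 | R B4 → L0 hit [D]
  12 | W B6 → L2 miss [D]
  13 | R B6 → L2 hit [D]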